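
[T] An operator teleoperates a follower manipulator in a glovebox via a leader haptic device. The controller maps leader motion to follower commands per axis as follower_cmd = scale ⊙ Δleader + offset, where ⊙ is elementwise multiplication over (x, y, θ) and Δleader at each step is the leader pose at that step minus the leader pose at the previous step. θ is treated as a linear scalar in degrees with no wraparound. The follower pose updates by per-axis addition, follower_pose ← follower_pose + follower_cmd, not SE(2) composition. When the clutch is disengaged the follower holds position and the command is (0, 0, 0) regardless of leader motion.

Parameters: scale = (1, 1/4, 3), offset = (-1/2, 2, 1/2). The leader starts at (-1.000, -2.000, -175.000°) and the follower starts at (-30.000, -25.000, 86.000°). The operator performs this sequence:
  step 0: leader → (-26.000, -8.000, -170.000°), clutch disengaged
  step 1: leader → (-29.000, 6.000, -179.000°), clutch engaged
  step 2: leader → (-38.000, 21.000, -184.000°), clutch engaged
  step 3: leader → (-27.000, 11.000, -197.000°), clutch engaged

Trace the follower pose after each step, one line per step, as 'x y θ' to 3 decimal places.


-30.000 -25.000 86.000
-33.500 -19.500 59.500
-43.000 -13.750 45.000
-32.500 -14.250 6.500

step 0: Δleader=(-25.000, -6.000, 5.000°), disengaged; cmd=(0,0,0) → follower holds at (-30.000, -25.000, 86.000°)
step 1: Δleader=(-3.000, 14.000, -9.000°), engaged; cmd=(-3.500, 5.500, -26.500°) → follower=(-33.500, -19.500, 59.500°)
step 2: Δleader=(-9.000, 15.000, -5.000°), engaged; cmd=(-9.500, 5.750, -14.500°) → follower=(-43.000, -13.750, 45.000°)
step 3: Δleader=(11.000, -10.000, -13.000°), engaged; cmd=(10.500, -0.500, -38.500°) → follower=(-32.500, -14.250, 6.500°)


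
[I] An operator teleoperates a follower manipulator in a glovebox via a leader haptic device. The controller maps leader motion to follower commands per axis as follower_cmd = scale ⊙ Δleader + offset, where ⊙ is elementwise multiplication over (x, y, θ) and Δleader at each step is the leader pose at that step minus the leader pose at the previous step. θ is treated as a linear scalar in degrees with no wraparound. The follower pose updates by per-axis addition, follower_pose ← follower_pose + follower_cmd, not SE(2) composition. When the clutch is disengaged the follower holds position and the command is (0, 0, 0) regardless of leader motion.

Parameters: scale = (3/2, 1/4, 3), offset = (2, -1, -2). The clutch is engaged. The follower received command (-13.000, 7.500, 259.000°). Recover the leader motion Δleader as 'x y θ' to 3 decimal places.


-10.000 34.000 87.000

axis x: (-13.000 − 2) / (3/2) = -10.000
axis y: (7.500 − -1) / (1/4) = 34.000
axis θ: (259.000 − -2) / (3) = 87.000


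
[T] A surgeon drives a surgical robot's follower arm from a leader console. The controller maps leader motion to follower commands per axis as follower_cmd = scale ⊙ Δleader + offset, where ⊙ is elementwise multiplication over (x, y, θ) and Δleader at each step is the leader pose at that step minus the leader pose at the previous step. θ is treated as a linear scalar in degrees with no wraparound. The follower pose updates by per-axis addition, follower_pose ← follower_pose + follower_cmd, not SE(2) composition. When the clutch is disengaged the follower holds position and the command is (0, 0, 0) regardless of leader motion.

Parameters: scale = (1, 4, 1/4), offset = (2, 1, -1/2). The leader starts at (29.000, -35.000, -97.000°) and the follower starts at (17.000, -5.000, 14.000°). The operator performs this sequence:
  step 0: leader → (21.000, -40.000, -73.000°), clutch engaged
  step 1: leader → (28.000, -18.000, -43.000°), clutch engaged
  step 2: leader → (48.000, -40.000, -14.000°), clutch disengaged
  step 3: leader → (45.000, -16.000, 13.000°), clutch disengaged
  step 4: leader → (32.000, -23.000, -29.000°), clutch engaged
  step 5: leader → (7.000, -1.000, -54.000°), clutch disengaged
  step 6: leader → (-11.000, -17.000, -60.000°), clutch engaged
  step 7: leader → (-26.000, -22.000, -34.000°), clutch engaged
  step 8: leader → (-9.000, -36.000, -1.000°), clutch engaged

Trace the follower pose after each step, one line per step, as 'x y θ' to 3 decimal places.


11.000 -24.000 19.500
20.000 65.000 26.500
20.000 65.000 26.500
20.000 65.000 26.500
9.000 38.000 15.500
9.000 38.000 15.500
-7.000 -25.000 13.500
-20.000 -44.000 19.500
-1.000 -99.000 27.250

step 0: Δleader=(-8.000, -5.000, 24.000°), engaged; cmd=(-6.000, -19.000, 5.500°) → follower=(11.000, -24.000, 19.500°)
step 1: Δleader=(7.000, 22.000, 30.000°), engaged; cmd=(9.000, 89.000, 7.000°) → follower=(20.000, 65.000, 26.500°)
step 2: Δleader=(20.000, -22.000, 29.000°), disengaged; cmd=(0,0,0) → follower holds at (20.000, 65.000, 26.500°)
step 3: Δleader=(-3.000, 24.000, 27.000°), disengaged; cmd=(0,0,0) → follower holds at (20.000, 65.000, 26.500°)
step 4: Δleader=(-13.000, -7.000, -42.000°), engaged; cmd=(-11.000, -27.000, -11.000°) → follower=(9.000, 38.000, 15.500°)
step 5: Δleader=(-25.000, 22.000, -25.000°), disengaged; cmd=(0,0,0) → follower holds at (9.000, 38.000, 15.500°)
step 6: Δleader=(-18.000, -16.000, -6.000°), engaged; cmd=(-16.000, -63.000, -2.000°) → follower=(-7.000, -25.000, 13.500°)
step 7: Δleader=(-15.000, -5.000, 26.000°), engaged; cmd=(-13.000, -19.000, 6.000°) → follower=(-20.000, -44.000, 19.500°)
step 8: Δleader=(17.000, -14.000, 33.000°), engaged; cmd=(19.000, -55.000, 7.750°) → follower=(-1.000, -99.000, 27.250°)


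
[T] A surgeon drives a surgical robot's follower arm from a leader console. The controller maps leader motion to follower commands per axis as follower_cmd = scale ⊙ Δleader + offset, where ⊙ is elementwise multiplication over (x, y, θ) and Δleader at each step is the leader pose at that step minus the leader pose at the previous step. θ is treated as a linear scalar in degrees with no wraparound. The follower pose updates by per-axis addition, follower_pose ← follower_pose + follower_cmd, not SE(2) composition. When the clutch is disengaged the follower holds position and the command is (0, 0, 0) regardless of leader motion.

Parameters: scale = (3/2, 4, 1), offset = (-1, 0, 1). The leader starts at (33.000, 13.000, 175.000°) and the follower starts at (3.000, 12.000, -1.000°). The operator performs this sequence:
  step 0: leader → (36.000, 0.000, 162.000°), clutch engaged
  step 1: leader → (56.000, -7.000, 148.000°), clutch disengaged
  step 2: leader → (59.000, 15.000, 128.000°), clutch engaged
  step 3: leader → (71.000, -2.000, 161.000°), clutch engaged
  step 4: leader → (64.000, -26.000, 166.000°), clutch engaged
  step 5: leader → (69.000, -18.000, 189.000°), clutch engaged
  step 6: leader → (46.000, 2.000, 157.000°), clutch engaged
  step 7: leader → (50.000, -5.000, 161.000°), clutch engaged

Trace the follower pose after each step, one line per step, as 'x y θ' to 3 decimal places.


step 0: Δleader=(3.000, -13.000, -13.000°), engaged; cmd=(3.500, -52.000, -12.000°) → follower=(6.500, -40.000, -13.000°)
step 1: Δleader=(20.000, -7.000, -14.000°), disengaged; cmd=(0,0,0) → follower holds at (6.500, -40.000, -13.000°)
step 2: Δleader=(3.000, 22.000, -20.000°), engaged; cmd=(3.500, 88.000, -19.000°) → follower=(10.000, 48.000, -32.000°)
step 3: Δleader=(12.000, -17.000, 33.000°), engaged; cmd=(17.000, -68.000, 34.000°) → follower=(27.000, -20.000, 2.000°)
step 4: Δleader=(-7.000, -24.000, 5.000°), engaged; cmd=(-11.500, -96.000, 6.000°) → follower=(15.500, -116.000, 8.000°)
step 5: Δleader=(5.000, 8.000, 23.000°), engaged; cmd=(6.500, 32.000, 24.000°) → follower=(22.000, -84.000, 32.000°)
step 6: Δleader=(-23.000, 20.000, -32.000°), engaged; cmd=(-35.500, 80.000, -31.000°) → follower=(-13.500, -4.000, 1.000°)
step 7: Δleader=(4.000, -7.000, 4.000°), engaged; cmd=(5.000, -28.000, 5.000°) → follower=(-8.500, -32.000, 6.000°)

6.500 -40.000 -13.000
6.500 -40.000 -13.000
10.000 48.000 -32.000
27.000 -20.000 2.000
15.500 -116.000 8.000
22.000 -84.000 32.000
-13.500 -4.000 1.000
-8.500 -32.000 6.000


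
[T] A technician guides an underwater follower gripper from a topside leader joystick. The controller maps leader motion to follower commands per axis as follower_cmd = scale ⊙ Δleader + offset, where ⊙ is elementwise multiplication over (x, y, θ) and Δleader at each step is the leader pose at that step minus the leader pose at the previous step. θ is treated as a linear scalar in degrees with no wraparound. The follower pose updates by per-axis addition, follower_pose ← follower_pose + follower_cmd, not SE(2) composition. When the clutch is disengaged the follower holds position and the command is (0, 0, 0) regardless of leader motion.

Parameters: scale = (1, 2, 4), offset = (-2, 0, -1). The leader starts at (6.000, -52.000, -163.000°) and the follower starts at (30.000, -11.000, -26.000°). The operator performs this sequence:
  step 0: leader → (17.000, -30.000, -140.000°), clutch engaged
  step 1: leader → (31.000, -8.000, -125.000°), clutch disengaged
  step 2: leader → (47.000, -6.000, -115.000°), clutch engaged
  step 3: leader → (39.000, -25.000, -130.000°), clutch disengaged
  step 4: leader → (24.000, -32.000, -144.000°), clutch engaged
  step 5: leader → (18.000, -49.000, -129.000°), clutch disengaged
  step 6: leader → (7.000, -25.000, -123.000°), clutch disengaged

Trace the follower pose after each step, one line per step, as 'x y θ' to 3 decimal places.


step 0: Δleader=(11.000, 22.000, 23.000°), engaged; cmd=(9.000, 44.000, 91.000°) → follower=(39.000, 33.000, 65.000°)
step 1: Δleader=(14.000, 22.000, 15.000°), disengaged; cmd=(0,0,0) → follower holds at (39.000, 33.000, 65.000°)
step 2: Δleader=(16.000, 2.000, 10.000°), engaged; cmd=(14.000, 4.000, 39.000°) → follower=(53.000, 37.000, 104.000°)
step 3: Δleader=(-8.000, -19.000, -15.000°), disengaged; cmd=(0,0,0) → follower holds at (53.000, 37.000, 104.000°)
step 4: Δleader=(-15.000, -7.000, -14.000°), engaged; cmd=(-17.000, -14.000, -57.000°) → follower=(36.000, 23.000, 47.000°)
step 5: Δleader=(-6.000, -17.000, 15.000°), disengaged; cmd=(0,0,0) → follower holds at (36.000, 23.000, 47.000°)
step 6: Δleader=(-11.000, 24.000, 6.000°), disengaged; cmd=(0,0,0) → follower holds at (36.000, 23.000, 47.000°)

39.000 33.000 65.000
39.000 33.000 65.000
53.000 37.000 104.000
53.000 37.000 104.000
36.000 23.000 47.000
36.000 23.000 47.000
36.000 23.000 47.000


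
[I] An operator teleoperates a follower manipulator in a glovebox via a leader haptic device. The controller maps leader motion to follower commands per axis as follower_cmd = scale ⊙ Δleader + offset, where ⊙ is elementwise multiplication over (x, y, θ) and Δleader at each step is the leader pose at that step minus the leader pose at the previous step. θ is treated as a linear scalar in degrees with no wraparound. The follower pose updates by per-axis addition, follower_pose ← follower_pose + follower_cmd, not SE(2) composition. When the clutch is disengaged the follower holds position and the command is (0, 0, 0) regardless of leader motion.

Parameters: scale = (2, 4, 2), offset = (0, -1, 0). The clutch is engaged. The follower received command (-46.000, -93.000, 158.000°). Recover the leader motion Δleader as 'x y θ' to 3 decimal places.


-23.000 -23.000 79.000

axis x: (-46.000 − 0) / (2) = -23.000
axis y: (-93.000 − -1) / (4) = -23.000
axis θ: (158.000 − 0) / (2) = 79.000


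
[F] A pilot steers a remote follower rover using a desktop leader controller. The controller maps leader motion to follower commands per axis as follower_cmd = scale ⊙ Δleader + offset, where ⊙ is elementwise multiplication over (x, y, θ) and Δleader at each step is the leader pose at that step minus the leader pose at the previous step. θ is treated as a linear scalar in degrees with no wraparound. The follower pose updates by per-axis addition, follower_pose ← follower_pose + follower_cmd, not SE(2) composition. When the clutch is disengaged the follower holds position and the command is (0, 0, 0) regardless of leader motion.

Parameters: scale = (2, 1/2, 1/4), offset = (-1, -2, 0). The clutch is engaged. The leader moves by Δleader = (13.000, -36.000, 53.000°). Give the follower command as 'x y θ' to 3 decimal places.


25.000 -20.000 13.250

axis x: 2·13.000 + -1 = 25.000
axis y: 1/2·-36.000 + -2 = -20.000
axis θ: 1/4·53.000 + 0 = 13.250


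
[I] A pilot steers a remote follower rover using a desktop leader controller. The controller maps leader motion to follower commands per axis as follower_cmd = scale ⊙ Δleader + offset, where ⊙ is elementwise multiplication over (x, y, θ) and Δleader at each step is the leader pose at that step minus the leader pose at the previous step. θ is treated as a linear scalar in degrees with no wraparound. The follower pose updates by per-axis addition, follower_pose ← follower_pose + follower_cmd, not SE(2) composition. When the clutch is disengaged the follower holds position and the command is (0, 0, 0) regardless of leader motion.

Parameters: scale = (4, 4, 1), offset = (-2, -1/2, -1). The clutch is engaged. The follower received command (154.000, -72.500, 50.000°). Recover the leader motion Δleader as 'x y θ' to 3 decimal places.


39.000 -18.000 51.000

axis x: (154.000 − -2) / (4) = 39.000
axis y: (-72.500 − -1/2) / (4) = -18.000
axis θ: (50.000 − -1) / (1) = 51.000


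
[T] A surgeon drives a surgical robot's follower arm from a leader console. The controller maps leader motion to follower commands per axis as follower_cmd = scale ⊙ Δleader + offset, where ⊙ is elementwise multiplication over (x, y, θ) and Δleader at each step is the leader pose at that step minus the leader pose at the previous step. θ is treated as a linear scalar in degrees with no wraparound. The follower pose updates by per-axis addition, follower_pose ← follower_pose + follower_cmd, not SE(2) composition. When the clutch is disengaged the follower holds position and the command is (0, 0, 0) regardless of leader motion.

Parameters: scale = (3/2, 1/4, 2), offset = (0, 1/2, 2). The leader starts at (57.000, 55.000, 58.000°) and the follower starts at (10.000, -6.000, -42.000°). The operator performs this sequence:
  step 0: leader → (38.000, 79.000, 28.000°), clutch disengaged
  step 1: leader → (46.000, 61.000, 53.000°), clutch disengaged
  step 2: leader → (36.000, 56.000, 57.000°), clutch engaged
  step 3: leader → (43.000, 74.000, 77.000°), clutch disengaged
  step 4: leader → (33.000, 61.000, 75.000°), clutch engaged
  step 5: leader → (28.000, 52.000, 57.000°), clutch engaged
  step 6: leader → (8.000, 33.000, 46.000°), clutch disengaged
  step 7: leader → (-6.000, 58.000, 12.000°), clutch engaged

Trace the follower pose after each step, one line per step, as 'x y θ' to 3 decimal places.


10.000 -6.000 -42.000
10.000 -6.000 -42.000
-5.000 -6.750 -32.000
-5.000 -6.750 -32.000
-20.000 -9.500 -34.000
-27.500 -11.250 -68.000
-27.500 -11.250 -68.000
-48.500 -4.500 -134.000

step 0: Δleader=(-19.000, 24.000, -30.000°), disengaged; cmd=(0,0,0) → follower holds at (10.000, -6.000, -42.000°)
step 1: Δleader=(8.000, -18.000, 25.000°), disengaged; cmd=(0,0,0) → follower holds at (10.000, -6.000, -42.000°)
step 2: Δleader=(-10.000, -5.000, 4.000°), engaged; cmd=(-15.000, -0.750, 10.000°) → follower=(-5.000, -6.750, -32.000°)
step 3: Δleader=(7.000, 18.000, 20.000°), disengaged; cmd=(0,0,0) → follower holds at (-5.000, -6.750, -32.000°)
step 4: Δleader=(-10.000, -13.000, -2.000°), engaged; cmd=(-15.000, -2.750, -2.000°) → follower=(-20.000, -9.500, -34.000°)
step 5: Δleader=(-5.000, -9.000, -18.000°), engaged; cmd=(-7.500, -1.750, -34.000°) → follower=(-27.500, -11.250, -68.000°)
step 6: Δleader=(-20.000, -19.000, -11.000°), disengaged; cmd=(0,0,0) → follower holds at (-27.500, -11.250, -68.000°)
step 7: Δleader=(-14.000, 25.000, -34.000°), engaged; cmd=(-21.000, 6.750, -66.000°) → follower=(-48.500, -4.500, -134.000°)


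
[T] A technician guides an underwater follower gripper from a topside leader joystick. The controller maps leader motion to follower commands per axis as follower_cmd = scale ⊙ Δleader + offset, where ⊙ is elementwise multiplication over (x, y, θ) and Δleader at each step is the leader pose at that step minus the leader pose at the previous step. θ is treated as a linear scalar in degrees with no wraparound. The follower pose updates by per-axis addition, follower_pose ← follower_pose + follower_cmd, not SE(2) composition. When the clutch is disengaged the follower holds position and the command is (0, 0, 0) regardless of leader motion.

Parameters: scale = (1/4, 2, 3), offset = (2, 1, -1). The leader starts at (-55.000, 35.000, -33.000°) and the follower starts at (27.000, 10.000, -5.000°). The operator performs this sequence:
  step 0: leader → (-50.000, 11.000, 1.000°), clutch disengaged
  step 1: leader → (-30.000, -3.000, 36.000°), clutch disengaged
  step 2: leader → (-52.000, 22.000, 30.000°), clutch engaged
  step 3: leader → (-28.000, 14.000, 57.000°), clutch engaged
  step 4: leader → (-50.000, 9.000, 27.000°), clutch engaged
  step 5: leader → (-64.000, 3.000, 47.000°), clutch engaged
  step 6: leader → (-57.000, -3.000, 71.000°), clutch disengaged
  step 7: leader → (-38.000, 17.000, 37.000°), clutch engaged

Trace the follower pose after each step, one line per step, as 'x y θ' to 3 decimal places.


27.000 10.000 -5.000
27.000 10.000 -5.000
23.500 61.000 -24.000
31.500 46.000 56.000
28.000 37.000 -35.000
26.500 26.000 24.000
26.500 26.000 24.000
33.250 67.000 -79.000

step 0: Δleader=(5.000, -24.000, 34.000°), disengaged; cmd=(0,0,0) → follower holds at (27.000, 10.000, -5.000°)
step 1: Δleader=(20.000, -14.000, 35.000°), disengaged; cmd=(0,0,0) → follower holds at (27.000, 10.000, -5.000°)
step 2: Δleader=(-22.000, 25.000, -6.000°), engaged; cmd=(-3.500, 51.000, -19.000°) → follower=(23.500, 61.000, -24.000°)
step 3: Δleader=(24.000, -8.000, 27.000°), engaged; cmd=(8.000, -15.000, 80.000°) → follower=(31.500, 46.000, 56.000°)
step 4: Δleader=(-22.000, -5.000, -30.000°), engaged; cmd=(-3.500, -9.000, -91.000°) → follower=(28.000, 37.000, -35.000°)
step 5: Δleader=(-14.000, -6.000, 20.000°), engaged; cmd=(-1.500, -11.000, 59.000°) → follower=(26.500, 26.000, 24.000°)
step 6: Δleader=(7.000, -6.000, 24.000°), disengaged; cmd=(0,0,0) → follower holds at (26.500, 26.000, 24.000°)
step 7: Δleader=(19.000, 20.000, -34.000°), engaged; cmd=(6.750, 41.000, -103.000°) → follower=(33.250, 67.000, -79.000°)


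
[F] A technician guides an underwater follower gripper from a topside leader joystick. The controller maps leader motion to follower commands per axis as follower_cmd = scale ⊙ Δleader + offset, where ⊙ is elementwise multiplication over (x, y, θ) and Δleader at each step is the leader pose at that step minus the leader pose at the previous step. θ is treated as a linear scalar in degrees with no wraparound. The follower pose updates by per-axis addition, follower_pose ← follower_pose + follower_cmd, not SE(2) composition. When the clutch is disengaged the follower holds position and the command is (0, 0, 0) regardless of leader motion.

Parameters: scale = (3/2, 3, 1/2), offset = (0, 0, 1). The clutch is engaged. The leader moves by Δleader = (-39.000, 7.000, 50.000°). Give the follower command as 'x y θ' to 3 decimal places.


axis x: 3/2·-39.000 + 0 = -58.500
axis y: 3·7.000 + 0 = 21.000
axis θ: 1/2·50.000 + 1 = 26.000

-58.500 21.000 26.000


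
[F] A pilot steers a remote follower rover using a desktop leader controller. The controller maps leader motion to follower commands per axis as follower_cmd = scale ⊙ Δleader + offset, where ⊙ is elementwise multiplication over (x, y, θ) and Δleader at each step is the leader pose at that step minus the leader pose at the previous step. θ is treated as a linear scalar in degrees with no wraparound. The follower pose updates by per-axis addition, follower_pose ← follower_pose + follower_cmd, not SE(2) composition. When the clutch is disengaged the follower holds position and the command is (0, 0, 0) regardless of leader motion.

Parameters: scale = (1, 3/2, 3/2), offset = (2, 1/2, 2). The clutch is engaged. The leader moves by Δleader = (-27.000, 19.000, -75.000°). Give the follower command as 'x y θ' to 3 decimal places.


-25.000 29.000 -110.500

axis x: 1·-27.000 + 2 = -25.000
axis y: 3/2·19.000 + 1/2 = 29.000
axis θ: 3/2·-75.000 + 2 = -110.500


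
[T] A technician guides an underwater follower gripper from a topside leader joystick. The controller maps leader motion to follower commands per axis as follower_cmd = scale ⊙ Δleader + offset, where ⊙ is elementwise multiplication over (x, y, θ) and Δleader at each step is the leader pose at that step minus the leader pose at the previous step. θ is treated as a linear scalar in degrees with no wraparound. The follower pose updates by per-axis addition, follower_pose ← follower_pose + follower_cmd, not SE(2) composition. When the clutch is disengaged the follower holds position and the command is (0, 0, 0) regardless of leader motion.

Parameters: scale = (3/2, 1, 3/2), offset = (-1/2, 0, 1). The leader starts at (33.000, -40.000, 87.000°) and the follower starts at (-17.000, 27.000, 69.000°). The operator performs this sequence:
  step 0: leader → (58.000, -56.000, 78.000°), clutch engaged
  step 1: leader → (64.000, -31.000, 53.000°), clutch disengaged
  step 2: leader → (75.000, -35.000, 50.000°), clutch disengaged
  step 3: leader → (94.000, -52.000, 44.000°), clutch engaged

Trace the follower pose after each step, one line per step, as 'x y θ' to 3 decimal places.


20.000 11.000 56.500
20.000 11.000 56.500
20.000 11.000 56.500
48.000 -6.000 48.500

step 0: Δleader=(25.000, -16.000, -9.000°), engaged; cmd=(37.000, -16.000, -12.500°) → follower=(20.000, 11.000, 56.500°)
step 1: Δleader=(6.000, 25.000, -25.000°), disengaged; cmd=(0,0,0) → follower holds at (20.000, 11.000, 56.500°)
step 2: Δleader=(11.000, -4.000, -3.000°), disengaged; cmd=(0,0,0) → follower holds at (20.000, 11.000, 56.500°)
step 3: Δleader=(19.000, -17.000, -6.000°), engaged; cmd=(28.000, -17.000, -8.000°) → follower=(48.000, -6.000, 48.500°)


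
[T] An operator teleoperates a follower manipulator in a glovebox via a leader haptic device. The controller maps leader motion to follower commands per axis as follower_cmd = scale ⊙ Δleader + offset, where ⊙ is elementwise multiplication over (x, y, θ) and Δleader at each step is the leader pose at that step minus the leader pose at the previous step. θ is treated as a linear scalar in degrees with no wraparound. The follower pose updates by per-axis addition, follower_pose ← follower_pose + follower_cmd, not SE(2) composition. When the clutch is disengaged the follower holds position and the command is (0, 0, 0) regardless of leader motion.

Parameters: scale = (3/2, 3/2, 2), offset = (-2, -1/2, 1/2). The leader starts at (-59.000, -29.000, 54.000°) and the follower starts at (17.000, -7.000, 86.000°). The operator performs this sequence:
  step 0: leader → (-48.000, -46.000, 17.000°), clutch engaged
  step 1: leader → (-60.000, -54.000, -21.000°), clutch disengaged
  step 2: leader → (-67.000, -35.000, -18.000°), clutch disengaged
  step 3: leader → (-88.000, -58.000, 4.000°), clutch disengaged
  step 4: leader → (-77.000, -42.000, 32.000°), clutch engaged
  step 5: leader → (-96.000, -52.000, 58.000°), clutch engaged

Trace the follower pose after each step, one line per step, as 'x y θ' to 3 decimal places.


31.500 -33.000 12.500
31.500 -33.000 12.500
31.500 -33.000 12.500
31.500 -33.000 12.500
46.000 -9.500 69.000
15.500 -25.000 121.500

step 0: Δleader=(11.000, -17.000, -37.000°), engaged; cmd=(14.500, -26.000, -73.500°) → follower=(31.500, -33.000, 12.500°)
step 1: Δleader=(-12.000, -8.000, -38.000°), disengaged; cmd=(0,0,0) → follower holds at (31.500, -33.000, 12.500°)
step 2: Δleader=(-7.000, 19.000, 3.000°), disengaged; cmd=(0,0,0) → follower holds at (31.500, -33.000, 12.500°)
step 3: Δleader=(-21.000, -23.000, 22.000°), disengaged; cmd=(0,0,0) → follower holds at (31.500, -33.000, 12.500°)
step 4: Δleader=(11.000, 16.000, 28.000°), engaged; cmd=(14.500, 23.500, 56.500°) → follower=(46.000, -9.500, 69.000°)
step 5: Δleader=(-19.000, -10.000, 26.000°), engaged; cmd=(-30.500, -15.500, 52.500°) → follower=(15.500, -25.000, 121.500°)


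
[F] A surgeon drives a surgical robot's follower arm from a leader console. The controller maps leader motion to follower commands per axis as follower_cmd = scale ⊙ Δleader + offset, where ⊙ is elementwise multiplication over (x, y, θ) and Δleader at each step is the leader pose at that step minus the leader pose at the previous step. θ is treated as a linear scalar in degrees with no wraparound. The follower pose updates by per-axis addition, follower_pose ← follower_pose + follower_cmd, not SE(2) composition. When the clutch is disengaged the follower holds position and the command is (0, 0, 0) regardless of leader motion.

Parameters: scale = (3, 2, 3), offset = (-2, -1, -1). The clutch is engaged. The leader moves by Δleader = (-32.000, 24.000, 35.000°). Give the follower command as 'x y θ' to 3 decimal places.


-98.000 47.000 104.000

axis x: 3·-32.000 + -2 = -98.000
axis y: 2·24.000 + -1 = 47.000
axis θ: 3·35.000 + -1 = 104.000


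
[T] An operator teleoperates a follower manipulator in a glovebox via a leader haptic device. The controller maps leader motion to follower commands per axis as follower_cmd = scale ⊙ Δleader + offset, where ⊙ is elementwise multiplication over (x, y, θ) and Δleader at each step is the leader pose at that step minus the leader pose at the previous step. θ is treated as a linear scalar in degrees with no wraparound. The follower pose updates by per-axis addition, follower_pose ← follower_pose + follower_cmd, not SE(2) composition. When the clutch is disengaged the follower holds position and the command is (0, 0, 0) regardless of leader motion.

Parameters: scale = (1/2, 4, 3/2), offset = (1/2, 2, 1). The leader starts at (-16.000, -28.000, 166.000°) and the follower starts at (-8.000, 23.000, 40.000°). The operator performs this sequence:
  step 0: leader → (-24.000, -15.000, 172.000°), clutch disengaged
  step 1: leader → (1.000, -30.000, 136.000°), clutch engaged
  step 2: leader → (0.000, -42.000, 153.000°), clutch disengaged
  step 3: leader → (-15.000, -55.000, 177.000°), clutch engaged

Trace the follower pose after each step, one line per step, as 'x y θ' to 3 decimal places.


-8.000 23.000 40.000
5.000 -35.000 -13.000
5.000 -35.000 -13.000
-2.000 -85.000 24.000

step 0: Δleader=(-8.000, 13.000, 6.000°), disengaged; cmd=(0,0,0) → follower holds at (-8.000, 23.000, 40.000°)
step 1: Δleader=(25.000, -15.000, -36.000°), engaged; cmd=(13.000, -58.000, -53.000°) → follower=(5.000, -35.000, -13.000°)
step 2: Δleader=(-1.000, -12.000, 17.000°), disengaged; cmd=(0,0,0) → follower holds at (5.000, -35.000, -13.000°)
step 3: Δleader=(-15.000, -13.000, 24.000°), engaged; cmd=(-7.000, -50.000, 37.000°) → follower=(-2.000, -85.000, 24.000°)


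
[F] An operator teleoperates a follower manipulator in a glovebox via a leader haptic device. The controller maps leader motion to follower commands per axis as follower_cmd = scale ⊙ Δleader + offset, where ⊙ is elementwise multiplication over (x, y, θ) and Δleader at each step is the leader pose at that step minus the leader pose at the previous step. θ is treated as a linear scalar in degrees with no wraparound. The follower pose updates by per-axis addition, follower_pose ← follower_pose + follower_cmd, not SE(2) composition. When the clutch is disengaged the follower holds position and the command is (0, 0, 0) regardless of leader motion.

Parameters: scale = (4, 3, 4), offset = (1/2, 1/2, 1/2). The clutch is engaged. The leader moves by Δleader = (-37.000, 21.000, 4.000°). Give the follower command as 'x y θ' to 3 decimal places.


axis x: 4·-37.000 + 1/2 = -147.500
axis y: 3·21.000 + 1/2 = 63.500
axis θ: 4·4.000 + 1/2 = 16.500

-147.500 63.500 16.500


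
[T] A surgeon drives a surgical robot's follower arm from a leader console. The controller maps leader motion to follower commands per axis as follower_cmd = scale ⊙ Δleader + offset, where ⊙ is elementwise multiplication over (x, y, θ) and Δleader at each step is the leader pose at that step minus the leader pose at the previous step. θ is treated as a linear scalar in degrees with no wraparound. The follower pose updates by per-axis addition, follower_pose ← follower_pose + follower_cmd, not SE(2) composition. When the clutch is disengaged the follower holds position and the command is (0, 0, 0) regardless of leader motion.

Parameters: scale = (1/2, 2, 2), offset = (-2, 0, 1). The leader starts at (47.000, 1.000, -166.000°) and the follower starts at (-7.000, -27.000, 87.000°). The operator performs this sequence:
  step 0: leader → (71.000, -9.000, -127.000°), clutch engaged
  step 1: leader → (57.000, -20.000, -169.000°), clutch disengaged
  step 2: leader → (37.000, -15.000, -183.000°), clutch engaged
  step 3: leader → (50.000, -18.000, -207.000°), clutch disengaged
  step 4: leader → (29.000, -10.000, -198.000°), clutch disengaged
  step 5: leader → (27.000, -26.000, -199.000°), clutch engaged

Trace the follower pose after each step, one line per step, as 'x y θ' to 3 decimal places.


3.000 -47.000 166.000
3.000 -47.000 166.000
-9.000 -37.000 139.000
-9.000 -37.000 139.000
-9.000 -37.000 139.000
-12.000 -69.000 138.000

step 0: Δleader=(24.000, -10.000, 39.000°), engaged; cmd=(10.000, -20.000, 79.000°) → follower=(3.000, -47.000, 166.000°)
step 1: Δleader=(-14.000, -11.000, -42.000°), disengaged; cmd=(0,0,0) → follower holds at (3.000, -47.000, 166.000°)
step 2: Δleader=(-20.000, 5.000, -14.000°), engaged; cmd=(-12.000, 10.000, -27.000°) → follower=(-9.000, -37.000, 139.000°)
step 3: Δleader=(13.000, -3.000, -24.000°), disengaged; cmd=(0,0,0) → follower holds at (-9.000, -37.000, 139.000°)
step 4: Δleader=(-21.000, 8.000, 9.000°), disengaged; cmd=(0,0,0) → follower holds at (-9.000, -37.000, 139.000°)
step 5: Δleader=(-2.000, -16.000, -1.000°), engaged; cmd=(-3.000, -32.000, -1.000°) → follower=(-12.000, -69.000, 138.000°)


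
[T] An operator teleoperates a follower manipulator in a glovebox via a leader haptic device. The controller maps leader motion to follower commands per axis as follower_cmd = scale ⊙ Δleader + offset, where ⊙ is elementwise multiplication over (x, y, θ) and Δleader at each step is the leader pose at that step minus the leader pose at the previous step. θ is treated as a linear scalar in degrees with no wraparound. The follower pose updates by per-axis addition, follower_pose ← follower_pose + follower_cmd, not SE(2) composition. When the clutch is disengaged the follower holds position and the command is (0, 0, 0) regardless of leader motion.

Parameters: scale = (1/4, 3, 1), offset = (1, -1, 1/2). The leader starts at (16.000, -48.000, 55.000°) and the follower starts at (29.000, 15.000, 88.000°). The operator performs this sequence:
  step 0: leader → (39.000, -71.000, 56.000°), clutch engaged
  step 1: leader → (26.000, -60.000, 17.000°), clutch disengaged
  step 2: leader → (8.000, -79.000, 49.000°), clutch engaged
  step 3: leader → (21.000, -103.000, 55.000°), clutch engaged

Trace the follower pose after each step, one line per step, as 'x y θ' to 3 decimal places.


step 0: Δleader=(23.000, -23.000, 1.000°), engaged; cmd=(6.750, -70.000, 1.500°) → follower=(35.750, -55.000, 89.500°)
step 1: Δleader=(-13.000, 11.000, -39.000°), disengaged; cmd=(0,0,0) → follower holds at (35.750, -55.000, 89.500°)
step 2: Δleader=(-18.000, -19.000, 32.000°), engaged; cmd=(-3.500, -58.000, 32.500°) → follower=(32.250, -113.000, 122.000°)
step 3: Δleader=(13.000, -24.000, 6.000°), engaged; cmd=(4.250, -73.000, 6.500°) → follower=(36.500, -186.000, 128.500°)

35.750 -55.000 89.500
35.750 -55.000 89.500
32.250 -113.000 122.000
36.500 -186.000 128.500


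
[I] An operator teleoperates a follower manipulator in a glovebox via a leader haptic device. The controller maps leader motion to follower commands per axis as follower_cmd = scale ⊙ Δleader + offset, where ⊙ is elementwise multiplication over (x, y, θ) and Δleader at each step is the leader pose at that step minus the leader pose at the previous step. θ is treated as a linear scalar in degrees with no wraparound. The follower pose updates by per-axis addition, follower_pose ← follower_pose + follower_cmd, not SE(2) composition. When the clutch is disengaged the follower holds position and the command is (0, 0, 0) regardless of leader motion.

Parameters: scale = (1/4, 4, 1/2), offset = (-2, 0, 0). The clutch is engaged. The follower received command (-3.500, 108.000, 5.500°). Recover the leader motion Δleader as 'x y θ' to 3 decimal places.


axis x: (-3.500 − -2) / (1/4) = -6.000
axis y: (108.000 − 0) / (4) = 27.000
axis θ: (5.500 − 0) / (1/2) = 11.000

-6.000 27.000 11.000


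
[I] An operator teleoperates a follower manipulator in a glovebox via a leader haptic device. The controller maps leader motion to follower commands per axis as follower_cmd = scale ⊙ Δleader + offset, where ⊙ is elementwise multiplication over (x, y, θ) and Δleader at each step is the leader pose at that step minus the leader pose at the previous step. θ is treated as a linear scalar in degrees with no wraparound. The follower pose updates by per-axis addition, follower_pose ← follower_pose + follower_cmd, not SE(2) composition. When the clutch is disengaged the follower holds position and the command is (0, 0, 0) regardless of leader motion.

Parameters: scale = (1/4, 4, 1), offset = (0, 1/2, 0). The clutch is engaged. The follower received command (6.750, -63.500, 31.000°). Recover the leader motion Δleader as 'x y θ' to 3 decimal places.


27.000 -16.000 31.000

axis x: (6.750 − 0) / (1/4) = 27.000
axis y: (-63.500 − 1/2) / (4) = -16.000
axis θ: (31.000 − 0) / (1) = 31.000


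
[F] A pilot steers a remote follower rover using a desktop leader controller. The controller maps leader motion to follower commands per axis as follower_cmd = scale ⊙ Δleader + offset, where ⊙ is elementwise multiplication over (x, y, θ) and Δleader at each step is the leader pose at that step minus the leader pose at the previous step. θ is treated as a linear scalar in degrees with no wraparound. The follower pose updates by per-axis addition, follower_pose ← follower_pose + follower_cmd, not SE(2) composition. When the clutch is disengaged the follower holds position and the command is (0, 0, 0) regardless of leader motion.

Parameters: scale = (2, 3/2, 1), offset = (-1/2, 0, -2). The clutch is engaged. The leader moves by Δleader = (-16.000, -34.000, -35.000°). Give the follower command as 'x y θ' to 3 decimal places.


axis x: 2·-16.000 + -1/2 = -32.500
axis y: 3/2·-34.000 + 0 = -51.000
axis θ: 1·-35.000 + -2 = -37.000

-32.500 -51.000 -37.000


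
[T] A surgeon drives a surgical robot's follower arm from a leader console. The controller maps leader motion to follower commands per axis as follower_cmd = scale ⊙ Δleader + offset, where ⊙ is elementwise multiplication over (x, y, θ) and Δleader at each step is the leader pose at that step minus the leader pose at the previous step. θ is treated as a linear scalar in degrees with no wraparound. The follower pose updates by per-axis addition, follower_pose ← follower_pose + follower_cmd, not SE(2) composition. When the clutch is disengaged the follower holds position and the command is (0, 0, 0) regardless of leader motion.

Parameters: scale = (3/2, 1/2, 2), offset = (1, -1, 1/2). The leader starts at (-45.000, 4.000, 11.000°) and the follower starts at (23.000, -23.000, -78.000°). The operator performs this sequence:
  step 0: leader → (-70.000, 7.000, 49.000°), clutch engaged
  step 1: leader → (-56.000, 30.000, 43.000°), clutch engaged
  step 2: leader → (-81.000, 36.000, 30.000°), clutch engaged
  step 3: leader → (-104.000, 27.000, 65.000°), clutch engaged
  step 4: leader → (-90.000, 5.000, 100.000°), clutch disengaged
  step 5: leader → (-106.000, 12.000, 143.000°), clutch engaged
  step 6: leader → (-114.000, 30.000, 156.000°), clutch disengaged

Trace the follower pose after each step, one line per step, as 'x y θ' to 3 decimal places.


-13.500 -22.500 -1.500
8.500 -12.000 -13.000
-28.000 -10.000 -38.500
-61.500 -15.500 32.000
-61.500 -15.500 32.000
-84.500 -13.000 118.500
-84.500 -13.000 118.500

step 0: Δleader=(-25.000, 3.000, 38.000°), engaged; cmd=(-36.500, 0.500, 76.500°) → follower=(-13.500, -22.500, -1.500°)
step 1: Δleader=(14.000, 23.000, -6.000°), engaged; cmd=(22.000, 10.500, -11.500°) → follower=(8.500, -12.000, -13.000°)
step 2: Δleader=(-25.000, 6.000, -13.000°), engaged; cmd=(-36.500, 2.000, -25.500°) → follower=(-28.000, -10.000, -38.500°)
step 3: Δleader=(-23.000, -9.000, 35.000°), engaged; cmd=(-33.500, -5.500, 70.500°) → follower=(-61.500, -15.500, 32.000°)
step 4: Δleader=(14.000, -22.000, 35.000°), disengaged; cmd=(0,0,0) → follower holds at (-61.500, -15.500, 32.000°)
step 5: Δleader=(-16.000, 7.000, 43.000°), engaged; cmd=(-23.000, 2.500, 86.500°) → follower=(-84.500, -13.000, 118.500°)
step 6: Δleader=(-8.000, 18.000, 13.000°), disengaged; cmd=(0,0,0) → follower holds at (-84.500, -13.000, 118.500°)


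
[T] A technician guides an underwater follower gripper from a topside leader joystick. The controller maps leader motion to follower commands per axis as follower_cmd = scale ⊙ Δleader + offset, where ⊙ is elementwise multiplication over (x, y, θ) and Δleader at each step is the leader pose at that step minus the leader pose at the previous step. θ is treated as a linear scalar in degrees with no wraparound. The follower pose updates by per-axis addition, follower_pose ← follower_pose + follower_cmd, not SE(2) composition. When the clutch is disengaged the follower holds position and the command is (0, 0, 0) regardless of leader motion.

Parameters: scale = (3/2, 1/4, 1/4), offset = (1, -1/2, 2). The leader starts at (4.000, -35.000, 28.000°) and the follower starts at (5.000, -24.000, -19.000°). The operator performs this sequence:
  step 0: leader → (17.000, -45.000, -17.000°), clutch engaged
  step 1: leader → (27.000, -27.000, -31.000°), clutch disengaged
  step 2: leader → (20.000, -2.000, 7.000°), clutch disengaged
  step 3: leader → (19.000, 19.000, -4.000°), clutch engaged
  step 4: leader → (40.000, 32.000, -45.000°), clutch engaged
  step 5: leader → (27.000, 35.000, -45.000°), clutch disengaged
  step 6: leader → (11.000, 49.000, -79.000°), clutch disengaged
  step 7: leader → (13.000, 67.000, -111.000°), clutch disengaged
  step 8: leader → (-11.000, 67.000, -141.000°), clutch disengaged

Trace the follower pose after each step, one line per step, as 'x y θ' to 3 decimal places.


25.500 -27.000 -28.250
25.500 -27.000 -28.250
25.500 -27.000 -28.250
25.000 -22.250 -29.000
57.500 -19.500 -37.250
57.500 -19.500 -37.250
57.500 -19.500 -37.250
57.500 -19.500 -37.250
57.500 -19.500 -37.250

step 0: Δleader=(13.000, -10.000, -45.000°), engaged; cmd=(20.500, -3.000, -9.250°) → follower=(25.500, -27.000, -28.250°)
step 1: Δleader=(10.000, 18.000, -14.000°), disengaged; cmd=(0,0,0) → follower holds at (25.500, -27.000, -28.250°)
step 2: Δleader=(-7.000, 25.000, 38.000°), disengaged; cmd=(0,0,0) → follower holds at (25.500, -27.000, -28.250°)
step 3: Δleader=(-1.000, 21.000, -11.000°), engaged; cmd=(-0.500, 4.750, -0.750°) → follower=(25.000, -22.250, -29.000°)
step 4: Δleader=(21.000, 13.000, -41.000°), engaged; cmd=(32.500, 2.750, -8.250°) → follower=(57.500, -19.500, -37.250°)
step 5: Δleader=(-13.000, 3.000, 0.000°), disengaged; cmd=(0,0,0) → follower holds at (57.500, -19.500, -37.250°)
step 6: Δleader=(-16.000, 14.000, -34.000°), disengaged; cmd=(0,0,0) → follower holds at (57.500, -19.500, -37.250°)
step 7: Δleader=(2.000, 18.000, -32.000°), disengaged; cmd=(0,0,0) → follower holds at (57.500, -19.500, -37.250°)
step 8: Δleader=(-24.000, 0.000, -30.000°), disengaged; cmd=(0,0,0) → follower holds at (57.500, -19.500, -37.250°)
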